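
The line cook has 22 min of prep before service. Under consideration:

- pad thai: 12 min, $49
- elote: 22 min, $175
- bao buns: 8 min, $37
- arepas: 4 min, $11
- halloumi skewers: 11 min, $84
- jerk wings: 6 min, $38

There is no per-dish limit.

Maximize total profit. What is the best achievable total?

175

The ratio ordering already packs tightly: elote, 22 min, 175.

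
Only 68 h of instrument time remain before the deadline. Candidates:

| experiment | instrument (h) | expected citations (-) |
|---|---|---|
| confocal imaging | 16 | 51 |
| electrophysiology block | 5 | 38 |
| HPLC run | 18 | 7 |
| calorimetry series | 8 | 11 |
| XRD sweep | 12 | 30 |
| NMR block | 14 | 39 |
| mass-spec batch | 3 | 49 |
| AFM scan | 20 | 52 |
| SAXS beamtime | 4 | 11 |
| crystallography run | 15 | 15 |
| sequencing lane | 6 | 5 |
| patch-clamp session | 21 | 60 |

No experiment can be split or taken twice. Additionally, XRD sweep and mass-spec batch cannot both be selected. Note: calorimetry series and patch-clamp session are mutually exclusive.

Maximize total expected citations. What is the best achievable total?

By expected citations per h: mass-spec batch 16.33, electrophysiology block 7.60, confocal imaging 3.19 lead.
Taking the top-ratio experiments first gives confocal imaging + electrophysiology block + NMR block + mass-spec batch + SAXS beamtime + patch-clamp session for 248 (63 h).
Replace NMR block and SAXS beamtime with AFM scan: the trade gains 2 net, giving 250 at 65 h.
The closest alternative, electrophysiology block + NMR block + mass-spec batch + AFM scan + SAXS beamtime + patch-clamp session, reaches only 249.

250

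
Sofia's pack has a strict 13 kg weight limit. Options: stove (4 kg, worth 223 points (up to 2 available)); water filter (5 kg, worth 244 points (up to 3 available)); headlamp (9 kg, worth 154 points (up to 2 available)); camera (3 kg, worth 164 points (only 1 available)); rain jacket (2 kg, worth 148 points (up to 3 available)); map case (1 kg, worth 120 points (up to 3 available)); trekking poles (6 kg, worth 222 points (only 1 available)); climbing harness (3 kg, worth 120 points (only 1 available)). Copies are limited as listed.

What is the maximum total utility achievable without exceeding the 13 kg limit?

1027

The ratio ordering already packs tightly: stove + 3×rain jacket + 3×map case, 13 kg, 1027.
Nothing else within 13 kg beats 1027.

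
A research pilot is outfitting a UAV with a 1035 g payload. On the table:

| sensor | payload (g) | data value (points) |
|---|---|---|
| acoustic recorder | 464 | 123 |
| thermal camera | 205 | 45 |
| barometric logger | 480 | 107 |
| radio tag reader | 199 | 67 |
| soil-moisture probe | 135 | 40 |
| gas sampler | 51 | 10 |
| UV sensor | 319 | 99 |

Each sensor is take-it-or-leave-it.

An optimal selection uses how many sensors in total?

Best achievable data value is 299.
For example acoustic recorder + radio tag reader + gas sampler + UV sensor achieves it, using 1033 g.
All optima have 4 sensors.

4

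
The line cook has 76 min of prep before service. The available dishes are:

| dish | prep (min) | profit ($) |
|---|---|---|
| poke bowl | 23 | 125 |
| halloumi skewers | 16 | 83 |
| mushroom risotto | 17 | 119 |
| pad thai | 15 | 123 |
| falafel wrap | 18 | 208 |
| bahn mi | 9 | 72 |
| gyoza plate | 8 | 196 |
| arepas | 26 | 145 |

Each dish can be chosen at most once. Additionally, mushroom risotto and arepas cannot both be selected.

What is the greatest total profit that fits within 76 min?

744

Greedy by ratio would take mushroom risotto + pad thai + falafel wrap + bahn mi + gyoza plate: 67 min used, total 718.
Dropping mushroom risotto frees 17 min; slotting in arepas (26 min) lifts the total to 744 at 76 min.
Next best is halloumi skewers + mushroom risotto + pad thai + falafel wrap + gyoza plate at 729 (74 min) — short by 15.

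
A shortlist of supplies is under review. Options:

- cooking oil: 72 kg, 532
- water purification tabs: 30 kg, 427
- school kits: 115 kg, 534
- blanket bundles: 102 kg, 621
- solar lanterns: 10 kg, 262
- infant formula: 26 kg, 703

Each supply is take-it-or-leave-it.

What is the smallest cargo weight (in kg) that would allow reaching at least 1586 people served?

Need the lightest bundle worth ≥ 1586.
cooking oil + water purification tabs + infant formula reaches 1662 using 128 kg.
Below 128 kg the best achievable stays under 1586.

128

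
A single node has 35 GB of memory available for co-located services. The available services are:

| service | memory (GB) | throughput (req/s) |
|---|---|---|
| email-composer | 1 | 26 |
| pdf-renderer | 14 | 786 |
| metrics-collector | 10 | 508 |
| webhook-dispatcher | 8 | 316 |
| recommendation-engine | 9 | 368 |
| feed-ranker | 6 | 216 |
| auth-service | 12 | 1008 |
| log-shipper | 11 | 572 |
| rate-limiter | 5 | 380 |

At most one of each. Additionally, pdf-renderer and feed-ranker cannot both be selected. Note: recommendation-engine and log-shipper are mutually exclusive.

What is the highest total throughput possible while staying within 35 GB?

2212

Filling by ratio: email-composer + pdf-renderer + auth-service + rate-limiter for 2200, with 3 GB left unused.
The 15 GB tied up in email-composer and pdf-renderer is better spent on metrics-collector + webhook-dispatcher — total rises to 2212 (35 GB).
Runner-up email-composer + feed-ranker + auth-service + log-shipper + rate-limiter tops out at 2202.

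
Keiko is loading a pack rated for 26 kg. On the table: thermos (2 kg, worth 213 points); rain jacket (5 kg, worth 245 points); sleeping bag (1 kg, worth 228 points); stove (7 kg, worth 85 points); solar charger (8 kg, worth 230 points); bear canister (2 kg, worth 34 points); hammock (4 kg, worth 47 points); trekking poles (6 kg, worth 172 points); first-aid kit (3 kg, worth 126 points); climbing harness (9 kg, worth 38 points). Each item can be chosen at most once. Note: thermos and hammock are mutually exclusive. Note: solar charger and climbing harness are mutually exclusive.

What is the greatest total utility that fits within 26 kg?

Density check — sleeping bag 228.00, thermos 106.50, rain jacket 49.00 are the best per kg.
Taking thermos + rain jacket + sleeping bag + solar charger + trekking poles + first-aid kit: 25 kg used, 1214 in utility.

1214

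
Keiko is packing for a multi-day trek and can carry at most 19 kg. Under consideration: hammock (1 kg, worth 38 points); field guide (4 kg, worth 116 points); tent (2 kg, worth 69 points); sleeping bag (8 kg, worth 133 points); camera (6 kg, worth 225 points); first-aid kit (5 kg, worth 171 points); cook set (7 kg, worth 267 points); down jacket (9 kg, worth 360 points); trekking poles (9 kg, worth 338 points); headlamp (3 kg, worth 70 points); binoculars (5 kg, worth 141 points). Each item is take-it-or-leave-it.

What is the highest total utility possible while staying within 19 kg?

736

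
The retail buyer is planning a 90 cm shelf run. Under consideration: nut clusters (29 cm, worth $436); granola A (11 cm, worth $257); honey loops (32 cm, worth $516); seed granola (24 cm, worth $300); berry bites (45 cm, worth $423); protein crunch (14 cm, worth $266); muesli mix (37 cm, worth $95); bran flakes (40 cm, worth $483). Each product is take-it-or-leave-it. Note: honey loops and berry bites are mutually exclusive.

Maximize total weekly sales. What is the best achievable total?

1475

By weekly sales per cm: granola A 23.36, protein crunch 19.00, honey loops 16.12, nut clusters 15.03 lead.
Best packing: nut clusters + granola A + honey loops + protein crunch — 86 cm, 1475 total.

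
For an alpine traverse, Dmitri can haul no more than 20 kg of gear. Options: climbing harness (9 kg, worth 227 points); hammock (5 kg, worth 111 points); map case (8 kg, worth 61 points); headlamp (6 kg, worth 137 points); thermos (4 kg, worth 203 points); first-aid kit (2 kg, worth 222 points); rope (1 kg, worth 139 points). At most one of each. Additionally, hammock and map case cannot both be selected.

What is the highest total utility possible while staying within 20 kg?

By utility per kg: rope 139.00, first-aid kit 111.00, thermos 50.75 lead.
The ratio heuristic lands on climbing harness + thermos + first-aid kit + rope (791) but leaves 4 kg idle.
Replace climbing harness with hammock + headlamp: the trade gains 21 net, giving 812 at 18 kg.
Next best is climbing harness + thermos + first-aid kit + rope at 791 (16 kg) — short by 21.

812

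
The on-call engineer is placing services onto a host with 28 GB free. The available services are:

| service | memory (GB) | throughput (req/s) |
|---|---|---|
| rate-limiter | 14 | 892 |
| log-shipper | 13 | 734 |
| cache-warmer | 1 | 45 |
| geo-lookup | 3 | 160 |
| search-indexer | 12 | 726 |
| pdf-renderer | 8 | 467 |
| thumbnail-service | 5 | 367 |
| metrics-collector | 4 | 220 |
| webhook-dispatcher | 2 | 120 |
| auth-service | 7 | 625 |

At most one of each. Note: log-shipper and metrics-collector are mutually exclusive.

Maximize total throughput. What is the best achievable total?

2004

By throughput per GB: auth-service 89.29, thumbnail-service 73.40, rate-limiter 63.71 lead.
Taking rate-limiter + thumbnail-service + webhook-dispatcher + auth-service: 28 GB used, 2004 in throughput.
Every other selection either busts 28 GB or breaks a pairing rule or fails to beat 2004.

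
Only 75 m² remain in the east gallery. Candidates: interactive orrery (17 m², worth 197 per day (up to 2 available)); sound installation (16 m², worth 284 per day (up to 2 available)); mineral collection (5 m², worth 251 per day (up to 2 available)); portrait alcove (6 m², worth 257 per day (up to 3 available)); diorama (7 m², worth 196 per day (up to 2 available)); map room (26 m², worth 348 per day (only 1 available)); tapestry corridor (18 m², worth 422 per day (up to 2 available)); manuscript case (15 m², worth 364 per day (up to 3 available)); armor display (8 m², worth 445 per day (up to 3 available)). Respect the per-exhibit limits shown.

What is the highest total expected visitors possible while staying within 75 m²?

The ratio heuristic lands on 2×mineral collection + 3×portrait alcove + 2×diorama + 3×armor display (3000) but leaves 9 m² idle.
Dropping diorama frees 7 m²; slotting in manuscript case (15 m²) lifts the total to 3168 at 74 m².

3168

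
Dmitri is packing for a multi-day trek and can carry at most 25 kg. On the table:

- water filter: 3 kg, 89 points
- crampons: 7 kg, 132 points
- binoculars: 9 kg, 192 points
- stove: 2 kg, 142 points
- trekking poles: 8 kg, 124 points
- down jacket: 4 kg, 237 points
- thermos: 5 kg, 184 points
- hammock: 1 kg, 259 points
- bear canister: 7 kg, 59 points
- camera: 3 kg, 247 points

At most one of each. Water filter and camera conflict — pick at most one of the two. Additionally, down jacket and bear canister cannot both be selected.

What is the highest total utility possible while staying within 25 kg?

Best packing: binoculars + stove + down jacket + thermos + hammock + camera — 24 kg, 1261 total.
Runner-up crampons + stove + down jacket + thermos + hammock + camera tops out at 1201.

1261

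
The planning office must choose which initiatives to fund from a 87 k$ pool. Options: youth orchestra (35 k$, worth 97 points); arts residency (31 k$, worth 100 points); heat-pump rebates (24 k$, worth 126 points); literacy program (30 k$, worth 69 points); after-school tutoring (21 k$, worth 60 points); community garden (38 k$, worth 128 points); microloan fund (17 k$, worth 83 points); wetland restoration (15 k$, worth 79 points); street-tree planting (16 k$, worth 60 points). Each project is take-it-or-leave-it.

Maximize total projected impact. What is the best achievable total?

Density check — wetland restoration 5.27, heat-pump rebates 5.25, microloan fund 4.88 are the best per k$.
Greedy by ratio would take heat-pump rebates + microloan fund + wetland restoration + street-tree planting: 72 k$ used, total 348.
The 16 k$ tied up in street-tree planting is better spent on arts residency — total rises to 388 (87 k$).
That's the maximum — no swap from here does better than 388.

388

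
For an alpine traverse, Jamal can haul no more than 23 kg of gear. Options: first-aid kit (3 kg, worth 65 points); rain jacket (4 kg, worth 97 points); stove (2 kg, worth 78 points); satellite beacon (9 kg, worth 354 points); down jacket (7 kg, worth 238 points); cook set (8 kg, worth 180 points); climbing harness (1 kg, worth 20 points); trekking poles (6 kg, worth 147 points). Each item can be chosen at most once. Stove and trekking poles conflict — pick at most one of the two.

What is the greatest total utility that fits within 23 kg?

The ratio ordering already packs tightly: rain jacket + stove + satellite beacon + down jacket + climbing harness, 23 kg, 787.

787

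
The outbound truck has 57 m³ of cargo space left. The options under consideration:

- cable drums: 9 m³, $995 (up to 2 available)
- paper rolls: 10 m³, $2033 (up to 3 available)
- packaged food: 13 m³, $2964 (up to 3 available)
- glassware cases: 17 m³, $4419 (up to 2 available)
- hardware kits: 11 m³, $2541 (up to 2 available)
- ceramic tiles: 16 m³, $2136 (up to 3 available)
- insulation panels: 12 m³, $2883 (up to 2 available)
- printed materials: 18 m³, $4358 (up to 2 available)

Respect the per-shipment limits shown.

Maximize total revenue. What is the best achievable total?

Greedy by ratio would take 2×glassware cases + printed materials: 52 m³ used, total 13196.
Replace printed materials with hardware kits + insulation panels: the trade gains 1066 net, giving 14262 at 57 m³.
Every other selection either busts 57 m³ or exceeds an availability limit or fails to beat 14262.

14262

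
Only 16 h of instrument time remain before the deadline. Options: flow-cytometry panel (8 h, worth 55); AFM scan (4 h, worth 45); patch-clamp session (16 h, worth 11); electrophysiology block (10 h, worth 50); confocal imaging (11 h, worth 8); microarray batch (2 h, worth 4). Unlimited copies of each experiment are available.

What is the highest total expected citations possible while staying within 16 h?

180

The ratio ordering already packs tightly: 4×AFM scan, 16 h, 180.
No other feasible combination exceeds 180.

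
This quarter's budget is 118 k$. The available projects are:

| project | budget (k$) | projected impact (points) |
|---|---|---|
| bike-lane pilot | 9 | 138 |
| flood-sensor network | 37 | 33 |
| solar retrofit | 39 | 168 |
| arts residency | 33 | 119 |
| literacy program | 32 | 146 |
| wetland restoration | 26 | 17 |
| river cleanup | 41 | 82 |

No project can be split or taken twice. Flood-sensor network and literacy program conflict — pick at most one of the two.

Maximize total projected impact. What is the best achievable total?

Ranking by ratio (projected impact/k$): bike-lane pilot 15.33, literacy program 4.56, solar retrofit 4.31, arts residency 3.61.
The ratio ordering already packs tightly: bike-lane pilot + solar retrofit + arts residency + literacy program, 113 k$, 571.
Nothing else feasible within 118 k$ beats 571.

571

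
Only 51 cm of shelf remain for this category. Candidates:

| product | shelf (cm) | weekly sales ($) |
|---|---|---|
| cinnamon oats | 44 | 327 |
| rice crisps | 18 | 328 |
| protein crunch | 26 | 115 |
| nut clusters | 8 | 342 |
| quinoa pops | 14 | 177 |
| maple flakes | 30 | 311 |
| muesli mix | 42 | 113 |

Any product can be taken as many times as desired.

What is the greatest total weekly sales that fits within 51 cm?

2052

The ratio ordering already packs tightly: 6×nut clusters, 48 cm, 2052.
Every other selection either busts 51 cm or fails to beat 2052.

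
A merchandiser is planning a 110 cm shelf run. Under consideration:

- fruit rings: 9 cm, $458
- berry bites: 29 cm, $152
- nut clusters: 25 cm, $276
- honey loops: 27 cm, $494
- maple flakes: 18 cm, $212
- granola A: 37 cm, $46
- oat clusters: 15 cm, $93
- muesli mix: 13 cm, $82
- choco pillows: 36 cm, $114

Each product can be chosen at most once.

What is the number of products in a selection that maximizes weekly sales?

Optimal total is 1615.
For example fruit rings + nut clusters + honey loops + maple flakes + oat clusters + muesli mix achieves it, using 107 cm.
Every optimal selection uses 6 products.

6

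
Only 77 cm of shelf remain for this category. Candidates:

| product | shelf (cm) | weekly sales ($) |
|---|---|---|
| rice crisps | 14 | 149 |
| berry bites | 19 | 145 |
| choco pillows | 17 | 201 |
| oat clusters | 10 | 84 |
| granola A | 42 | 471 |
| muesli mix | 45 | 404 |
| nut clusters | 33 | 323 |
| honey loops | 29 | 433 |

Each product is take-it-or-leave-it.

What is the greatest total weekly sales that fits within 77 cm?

The ratio heuristic lands on rice crisps + choco pillows + oat clusters + honey loops (867) but leaves 7 cm idle.
Dropping choco pillows and oat clusters frees 27 cm; slotting in nut clusters (33 cm) lifts the total to 905 at 76 cm.
Runner-up granola A + honey loops tops out at 904.

905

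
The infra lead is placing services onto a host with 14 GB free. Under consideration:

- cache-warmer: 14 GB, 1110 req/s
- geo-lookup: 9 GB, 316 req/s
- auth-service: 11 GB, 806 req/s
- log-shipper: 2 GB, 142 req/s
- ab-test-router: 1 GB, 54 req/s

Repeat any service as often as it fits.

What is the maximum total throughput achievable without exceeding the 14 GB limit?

1110

Ranking by ratio (throughput/GB): cache-warmer 79.29, auth-service 73.27, log-shipper 71.00.
Cache-warmer uses 14 of the 14 GB and totals 1110.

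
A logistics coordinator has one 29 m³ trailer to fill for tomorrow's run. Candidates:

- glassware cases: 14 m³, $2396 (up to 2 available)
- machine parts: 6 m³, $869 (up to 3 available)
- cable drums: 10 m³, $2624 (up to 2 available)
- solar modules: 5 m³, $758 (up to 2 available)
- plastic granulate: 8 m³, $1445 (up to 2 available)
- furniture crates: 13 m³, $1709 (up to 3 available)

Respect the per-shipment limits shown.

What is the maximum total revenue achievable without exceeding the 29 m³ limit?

6693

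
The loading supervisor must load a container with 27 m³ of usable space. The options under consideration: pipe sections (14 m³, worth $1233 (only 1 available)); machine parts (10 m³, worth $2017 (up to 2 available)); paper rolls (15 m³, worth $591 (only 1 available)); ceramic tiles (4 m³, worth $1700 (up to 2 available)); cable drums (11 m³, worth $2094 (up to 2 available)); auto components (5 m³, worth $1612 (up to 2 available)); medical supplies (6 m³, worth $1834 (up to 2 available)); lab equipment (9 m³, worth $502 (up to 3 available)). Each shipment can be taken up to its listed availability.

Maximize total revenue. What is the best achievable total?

Filling by ratio: 2×ceramic tiles + 2×auto components + medical supplies for 8458, with 3 m³ left unused.
Replace auto components with medical supplies: the trade gains 222 net, giving 8680 at 25 m³.

8680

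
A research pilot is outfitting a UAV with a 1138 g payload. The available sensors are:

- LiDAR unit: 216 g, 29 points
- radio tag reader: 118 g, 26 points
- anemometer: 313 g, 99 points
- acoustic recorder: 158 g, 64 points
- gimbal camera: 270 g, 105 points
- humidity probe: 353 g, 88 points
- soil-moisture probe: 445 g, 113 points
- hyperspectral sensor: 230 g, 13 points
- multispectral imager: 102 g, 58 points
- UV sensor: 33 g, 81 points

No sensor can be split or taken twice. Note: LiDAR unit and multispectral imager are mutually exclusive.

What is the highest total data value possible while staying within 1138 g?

A density-first pass picks radio tag reader + anemometer + acoustic recorder + gimbal camera + multispectral imager + UV sensor — 433 at 994 g.
Dropping anemometer frees 313 g; slotting in soil-moisture probe (445 g) lifts the total to 447 at 1126 g.

447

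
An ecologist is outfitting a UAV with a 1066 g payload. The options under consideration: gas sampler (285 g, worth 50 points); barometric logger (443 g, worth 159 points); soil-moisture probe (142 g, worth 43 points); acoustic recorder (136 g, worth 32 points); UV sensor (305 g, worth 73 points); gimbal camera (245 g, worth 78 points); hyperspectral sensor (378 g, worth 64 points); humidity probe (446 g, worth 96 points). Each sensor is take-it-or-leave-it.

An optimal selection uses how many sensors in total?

The maximum data value within 1066 g is 312.
barometric logger + soil-moisture probe + acoustic recorder + gimbal camera hits 312 at 966 g.
Every optimal selection uses 4 sensors.

4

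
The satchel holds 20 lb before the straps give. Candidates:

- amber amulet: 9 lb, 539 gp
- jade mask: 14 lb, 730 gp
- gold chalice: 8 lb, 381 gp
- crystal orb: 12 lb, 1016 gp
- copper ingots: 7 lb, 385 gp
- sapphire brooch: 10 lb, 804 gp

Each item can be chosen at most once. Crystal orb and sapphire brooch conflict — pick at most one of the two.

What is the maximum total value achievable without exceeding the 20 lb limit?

The ratio ordering already packs tightly: crystal orb + copper ingots, 19 lb, 1401.
That's the maximum — no feasible swap from here does better than 1401.

1401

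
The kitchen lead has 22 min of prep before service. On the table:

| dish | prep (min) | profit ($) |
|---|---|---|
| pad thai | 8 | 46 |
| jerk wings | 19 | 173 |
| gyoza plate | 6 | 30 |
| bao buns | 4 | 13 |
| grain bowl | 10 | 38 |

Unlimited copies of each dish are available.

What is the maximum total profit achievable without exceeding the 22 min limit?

Density check — jerk wings 9.11, pad thai 5.75, gyoza plate 5.00, grain bowl 3.80 are the best per min.
Jerk wings uses 19 of the 22 min and totals 173.
Every other selection either busts 22 min or fails to beat 173.

173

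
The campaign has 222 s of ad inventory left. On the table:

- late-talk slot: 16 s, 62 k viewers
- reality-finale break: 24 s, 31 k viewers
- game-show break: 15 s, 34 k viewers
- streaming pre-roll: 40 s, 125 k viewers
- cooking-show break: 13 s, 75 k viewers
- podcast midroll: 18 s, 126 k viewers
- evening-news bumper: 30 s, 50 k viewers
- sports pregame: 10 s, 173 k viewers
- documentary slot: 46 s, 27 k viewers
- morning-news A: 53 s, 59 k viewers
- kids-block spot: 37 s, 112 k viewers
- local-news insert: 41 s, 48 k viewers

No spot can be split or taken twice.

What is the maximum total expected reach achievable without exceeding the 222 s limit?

805

Filling by ratio: late-talk slot + reality-finale break + game-show break + streaming pre-roll + cooking-show break + podcast midroll + evening-news bumper + sports pregame + kids-block spot for 788, with 19 s left unused.
Replace reality-finale break with local-news insert: the trade gains 17 net, giving 805 at 220 s.
The closest alternative, late-talk slot + reality-finale break + game-show break + streaming pre-roll + cooking-show break + podcast midroll + evening-news bumper + sports pregame + kids-block spot, reaches only 788.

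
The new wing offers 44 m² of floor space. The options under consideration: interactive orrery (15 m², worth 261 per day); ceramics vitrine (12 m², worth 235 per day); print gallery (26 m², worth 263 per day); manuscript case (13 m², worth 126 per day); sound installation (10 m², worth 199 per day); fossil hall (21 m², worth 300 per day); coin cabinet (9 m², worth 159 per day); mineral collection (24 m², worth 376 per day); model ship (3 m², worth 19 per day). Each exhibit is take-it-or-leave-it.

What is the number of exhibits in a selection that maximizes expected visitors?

3

The maximum expected visitors within 44 m² is 734.
One optimal bundle: ceramics vitrine + sound installation + fossil hall (43 m²).
Every optimal selection uses 3 exhibits.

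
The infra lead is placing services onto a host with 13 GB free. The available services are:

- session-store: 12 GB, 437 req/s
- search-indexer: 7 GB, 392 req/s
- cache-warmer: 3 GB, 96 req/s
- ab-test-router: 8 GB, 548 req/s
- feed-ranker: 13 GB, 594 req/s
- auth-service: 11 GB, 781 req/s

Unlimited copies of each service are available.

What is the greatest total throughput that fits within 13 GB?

781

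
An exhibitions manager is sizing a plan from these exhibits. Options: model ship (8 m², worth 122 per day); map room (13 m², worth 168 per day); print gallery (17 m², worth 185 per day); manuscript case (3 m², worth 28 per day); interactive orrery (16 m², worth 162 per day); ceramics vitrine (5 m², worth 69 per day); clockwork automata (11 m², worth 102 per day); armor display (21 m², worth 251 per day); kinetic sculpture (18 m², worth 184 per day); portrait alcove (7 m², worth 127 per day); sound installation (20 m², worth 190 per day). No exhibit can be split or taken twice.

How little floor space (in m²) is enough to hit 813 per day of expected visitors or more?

65

Look for the lowest-floor combination reaching 813.
Taking model ship + map room + interactive orrery + armor display + portrait alcove gives 830 (≥ 813) for 65 m².
Any bundle with less than 65 m² falls short of 813.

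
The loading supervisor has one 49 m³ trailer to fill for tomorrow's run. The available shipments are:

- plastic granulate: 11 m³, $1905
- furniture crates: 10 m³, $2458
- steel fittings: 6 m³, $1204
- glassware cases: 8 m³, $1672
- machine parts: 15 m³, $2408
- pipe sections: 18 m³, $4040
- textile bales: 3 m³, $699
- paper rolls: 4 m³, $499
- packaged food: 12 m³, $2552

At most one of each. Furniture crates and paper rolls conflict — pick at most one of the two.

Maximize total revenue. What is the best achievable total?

By revenue per m³: furniture crates 245.80, textile bales 233.00, pipe sections 224.44, packaged food 212.67 lead.
Best packing: furniture crates + steel fittings + pipe sections + textile bales + packaged food — 49 m³, 10953 total.
Next best is furniture crates + glassware cases + pipe sections + packaged food at 10722 (48 m³) — short by 231.

10953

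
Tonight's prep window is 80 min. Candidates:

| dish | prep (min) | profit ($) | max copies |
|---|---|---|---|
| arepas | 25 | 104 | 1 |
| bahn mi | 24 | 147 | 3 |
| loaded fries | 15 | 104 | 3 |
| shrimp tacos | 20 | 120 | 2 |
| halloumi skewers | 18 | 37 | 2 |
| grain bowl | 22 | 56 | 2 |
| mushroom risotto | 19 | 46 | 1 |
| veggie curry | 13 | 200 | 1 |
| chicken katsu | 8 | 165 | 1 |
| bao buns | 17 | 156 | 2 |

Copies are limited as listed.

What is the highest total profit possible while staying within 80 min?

824

A density-first pass picks loaded fries + veggie curry + chicken katsu + 2×bao buns — 781 at 70 min.
Dropping loaded fries frees 15 min; slotting in bahn mi (24 min) lifts the total to 824 at 79 min.
No other feasible combination exceeds 824.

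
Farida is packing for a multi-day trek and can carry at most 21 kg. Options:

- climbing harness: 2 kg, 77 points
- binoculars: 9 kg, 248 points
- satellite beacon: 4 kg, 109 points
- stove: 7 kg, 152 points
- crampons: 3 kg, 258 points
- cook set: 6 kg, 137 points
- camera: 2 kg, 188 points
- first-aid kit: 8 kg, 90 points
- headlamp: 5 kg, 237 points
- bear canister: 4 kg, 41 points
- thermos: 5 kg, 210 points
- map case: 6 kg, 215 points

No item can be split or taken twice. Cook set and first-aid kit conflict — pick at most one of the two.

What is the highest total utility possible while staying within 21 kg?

1108

Taking the top-ratio items first gives climbing harness + satellite beacon + crampons + camera + headlamp + thermos for 1079 (21 kg).
Replace climbing harness and satellite beacon with map case: the trade gains 29 net, giving 1108 at 21 kg.
Runner-up climbing harness + satellite beacon + crampons + camera + headlamp + thermos tops out at 1079.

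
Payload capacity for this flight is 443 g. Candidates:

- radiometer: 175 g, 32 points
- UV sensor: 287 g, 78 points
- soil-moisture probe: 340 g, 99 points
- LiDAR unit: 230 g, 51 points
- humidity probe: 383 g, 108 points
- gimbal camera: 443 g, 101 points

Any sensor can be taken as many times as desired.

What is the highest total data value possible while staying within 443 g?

108

By data value per g: soil-moisture probe 0.29, humidity probe 0.28, UV sensor 0.27 lead.
Filling by ratio: soil-moisture probe for 99, with 103 g left unused.
Replace soil-moisture probe with humidity probe: the trade gains 9 net, giving 108 at 383 g.
Every other selection either busts 443 g or fails to beat 108.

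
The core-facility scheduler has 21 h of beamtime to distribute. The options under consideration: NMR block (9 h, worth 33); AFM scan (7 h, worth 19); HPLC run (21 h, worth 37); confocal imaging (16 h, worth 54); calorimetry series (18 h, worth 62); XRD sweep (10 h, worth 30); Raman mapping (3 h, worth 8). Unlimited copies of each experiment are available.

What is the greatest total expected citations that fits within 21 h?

By expected citations per h: NMR block 3.67, calorimetry series 3.44, confocal imaging 3.38, XRD sweep 3.00 lead.
Best packing: 2×NMR block + Raman mapping — 21 h, 74 total.

74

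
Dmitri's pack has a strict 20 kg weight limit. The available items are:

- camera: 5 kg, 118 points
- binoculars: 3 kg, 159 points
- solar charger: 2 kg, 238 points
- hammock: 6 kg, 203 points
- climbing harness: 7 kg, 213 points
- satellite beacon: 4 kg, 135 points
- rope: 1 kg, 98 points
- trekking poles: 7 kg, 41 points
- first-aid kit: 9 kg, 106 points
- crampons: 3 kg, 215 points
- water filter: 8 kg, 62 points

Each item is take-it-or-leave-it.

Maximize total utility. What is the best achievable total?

1058

Greedy by ratio would take binoculars + solar charger + hammock + satellite beacon + rope + crampons: 19 kg used, total 1048.
Replace hammock with climbing harness: the trade gains 10 net, giving 1058 at 20 kg.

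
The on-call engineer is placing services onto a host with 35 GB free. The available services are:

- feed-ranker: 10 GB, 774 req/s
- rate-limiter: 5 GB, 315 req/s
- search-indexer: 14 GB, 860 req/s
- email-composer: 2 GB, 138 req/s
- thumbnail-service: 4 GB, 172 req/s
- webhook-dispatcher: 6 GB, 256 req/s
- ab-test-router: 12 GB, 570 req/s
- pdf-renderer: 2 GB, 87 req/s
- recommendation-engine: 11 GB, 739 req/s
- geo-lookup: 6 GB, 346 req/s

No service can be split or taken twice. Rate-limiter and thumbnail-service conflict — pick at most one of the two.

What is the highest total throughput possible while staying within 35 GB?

Greedy by ratio would take feed-ranker + rate-limiter + email-composer + recommendation-engine + geo-lookup: 34 GB used, total 2312.
The 13 GB tied up in rate-limiter and email-composer and geo-lookup is better spent on search-indexer — total rises to 2373 (35 GB).
Next best is feed-ranker + rate-limiter + email-composer + recommendation-engine + geo-lookup at 2312 (34 GB) — short by 61.

2373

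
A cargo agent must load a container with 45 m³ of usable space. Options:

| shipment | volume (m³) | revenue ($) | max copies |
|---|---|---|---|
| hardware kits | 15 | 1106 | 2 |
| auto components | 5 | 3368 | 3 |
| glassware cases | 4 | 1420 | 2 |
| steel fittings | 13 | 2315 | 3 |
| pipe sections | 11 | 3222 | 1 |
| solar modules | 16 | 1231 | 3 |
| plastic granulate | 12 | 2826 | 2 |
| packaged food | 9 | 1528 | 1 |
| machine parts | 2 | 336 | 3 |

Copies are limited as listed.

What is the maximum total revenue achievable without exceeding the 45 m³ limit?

Taking 3×auto components + 2×glassware cases + pipe sections + packaged food + machine parts: 45 m³ used, 18030 in revenue.

18030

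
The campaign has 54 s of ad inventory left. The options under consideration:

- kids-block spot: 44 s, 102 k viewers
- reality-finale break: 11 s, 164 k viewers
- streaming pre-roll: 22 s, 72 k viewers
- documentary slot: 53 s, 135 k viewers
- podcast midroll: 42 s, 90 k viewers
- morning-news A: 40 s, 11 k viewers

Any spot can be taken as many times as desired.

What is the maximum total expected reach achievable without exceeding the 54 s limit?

656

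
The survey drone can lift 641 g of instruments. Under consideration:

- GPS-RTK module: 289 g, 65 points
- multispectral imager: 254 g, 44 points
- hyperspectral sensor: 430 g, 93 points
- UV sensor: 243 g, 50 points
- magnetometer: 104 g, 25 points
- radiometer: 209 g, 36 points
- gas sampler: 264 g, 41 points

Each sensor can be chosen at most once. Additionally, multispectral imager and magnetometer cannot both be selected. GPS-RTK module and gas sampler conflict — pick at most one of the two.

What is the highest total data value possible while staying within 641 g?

Taking GPS-RTK module + UV sensor + magnetometer: 636 g used, 140 in data value.

140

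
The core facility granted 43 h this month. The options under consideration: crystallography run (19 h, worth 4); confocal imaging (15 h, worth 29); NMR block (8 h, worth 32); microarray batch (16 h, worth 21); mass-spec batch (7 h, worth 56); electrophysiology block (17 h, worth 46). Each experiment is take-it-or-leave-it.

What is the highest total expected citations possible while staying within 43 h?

By expected citations per h: mass-spec batch 8.00, NMR block 4.00, electrophysiology block 2.71 lead.
Best packing: NMR block + mass-spec batch + electrophysiology block — 32 h, 134 total.
The closest alternative, confocal imaging + mass-spec batch + electrophysiology block, reaches only 131.

134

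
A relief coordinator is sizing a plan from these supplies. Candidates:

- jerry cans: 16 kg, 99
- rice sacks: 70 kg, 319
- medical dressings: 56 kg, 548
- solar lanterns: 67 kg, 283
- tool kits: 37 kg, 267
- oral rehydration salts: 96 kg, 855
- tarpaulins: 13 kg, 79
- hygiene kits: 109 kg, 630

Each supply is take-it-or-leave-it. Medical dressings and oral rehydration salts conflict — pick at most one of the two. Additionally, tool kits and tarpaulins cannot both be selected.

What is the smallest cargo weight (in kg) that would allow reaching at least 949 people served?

Need the lightest bundle worth ≥ 949.
jerry cans + oral rehydration salts: 954 people served at 112 kg.
Any bundle with less than 112 kg falls short of 949.

112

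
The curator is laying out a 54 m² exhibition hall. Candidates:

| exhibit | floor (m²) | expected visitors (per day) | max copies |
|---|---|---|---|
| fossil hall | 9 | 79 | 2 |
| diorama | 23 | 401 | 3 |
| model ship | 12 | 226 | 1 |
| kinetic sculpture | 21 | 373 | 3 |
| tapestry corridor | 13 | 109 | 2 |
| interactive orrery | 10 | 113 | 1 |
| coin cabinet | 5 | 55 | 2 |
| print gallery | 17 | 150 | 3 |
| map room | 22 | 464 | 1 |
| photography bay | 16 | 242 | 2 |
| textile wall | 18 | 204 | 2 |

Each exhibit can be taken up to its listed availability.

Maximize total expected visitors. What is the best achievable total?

972

Filling by ratio: model ship + map room + photography bay for 932, with 4 m² left unused.
Dropping map room and photography bay frees 38 m²; slotting in 2×kinetic sculpture (42 m²) lifts the total to 972 at 54 m².
No other feasible combination exceeds 972.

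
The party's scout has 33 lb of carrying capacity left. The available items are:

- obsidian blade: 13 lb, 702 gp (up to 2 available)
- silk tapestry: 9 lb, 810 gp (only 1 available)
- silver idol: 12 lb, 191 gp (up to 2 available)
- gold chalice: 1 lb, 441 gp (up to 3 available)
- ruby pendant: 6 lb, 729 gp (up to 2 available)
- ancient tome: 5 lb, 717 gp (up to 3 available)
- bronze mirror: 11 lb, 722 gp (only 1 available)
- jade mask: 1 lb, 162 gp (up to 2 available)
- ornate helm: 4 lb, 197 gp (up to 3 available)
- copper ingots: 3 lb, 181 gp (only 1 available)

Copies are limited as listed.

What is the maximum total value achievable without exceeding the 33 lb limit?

5256

By value per lb: gold chalice 441.00, jade mask 162.00, ancient tome 143.40 lead.
Taking 3×gold chalice + 2×ruby pendant + 3×ancient tome + 2×jade mask: 32 lb used, 5256 in value.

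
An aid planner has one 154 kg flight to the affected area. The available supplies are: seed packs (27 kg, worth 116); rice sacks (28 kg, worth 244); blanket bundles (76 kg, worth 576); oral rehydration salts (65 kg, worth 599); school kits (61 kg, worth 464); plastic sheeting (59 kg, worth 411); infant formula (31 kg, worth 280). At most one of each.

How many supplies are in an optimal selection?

3

Best achievable people served is 1307.
One optimal bundle: rice sacks + oral rehydration salts + school kits (154 kg).
All optima have 3 supplies.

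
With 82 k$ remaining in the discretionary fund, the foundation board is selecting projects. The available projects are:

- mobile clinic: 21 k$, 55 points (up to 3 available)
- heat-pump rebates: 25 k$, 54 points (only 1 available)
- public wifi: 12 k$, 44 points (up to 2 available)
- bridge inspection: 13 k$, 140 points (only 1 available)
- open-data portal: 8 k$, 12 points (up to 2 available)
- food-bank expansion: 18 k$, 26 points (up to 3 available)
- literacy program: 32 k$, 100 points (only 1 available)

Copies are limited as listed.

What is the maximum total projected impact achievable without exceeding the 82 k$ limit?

Ranking by ratio (projected impact/k$): bridge inspection 10.77, public wifi 3.67, literacy program 3.12.
Best packing: 2×public wifi + bridge inspection + open-data portal + literacy program — 77 k$, 340 total.
No other feasible combination exceeds 340.

340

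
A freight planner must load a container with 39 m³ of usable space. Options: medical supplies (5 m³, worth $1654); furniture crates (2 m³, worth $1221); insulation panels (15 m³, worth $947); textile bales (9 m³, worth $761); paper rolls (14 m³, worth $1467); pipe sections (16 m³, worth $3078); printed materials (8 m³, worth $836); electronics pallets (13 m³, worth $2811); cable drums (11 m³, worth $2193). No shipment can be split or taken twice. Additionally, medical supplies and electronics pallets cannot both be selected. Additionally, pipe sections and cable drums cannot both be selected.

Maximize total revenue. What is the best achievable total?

7946

Best packing: furniture crates + pipe sections + printed materials + electronics pallets — 39 m³, 7946 total.
Runner-up medical supplies + furniture crates + paper rolls + pipe sections tops out at 7420.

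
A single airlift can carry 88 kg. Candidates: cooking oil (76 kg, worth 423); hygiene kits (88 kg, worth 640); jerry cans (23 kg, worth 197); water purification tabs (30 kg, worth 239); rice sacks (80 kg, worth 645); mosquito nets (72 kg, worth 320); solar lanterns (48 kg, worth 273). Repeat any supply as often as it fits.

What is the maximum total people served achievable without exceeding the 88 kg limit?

675

Ranking by ratio (people served/kg): jerry cans 8.57, rice sacks 8.06, water purification tabs 7.97, hygiene kits 7.27.
Taking the top-ratio supplies first gives 3×jerry cans for 591 (69 kg).
The 46 kg tied up in 2×jerry cans is better spent on 2×water purification tabs — total rises to 675 (83 kg).
The spare 5 kg is too small for any remaining supply, and no exchange beats 675.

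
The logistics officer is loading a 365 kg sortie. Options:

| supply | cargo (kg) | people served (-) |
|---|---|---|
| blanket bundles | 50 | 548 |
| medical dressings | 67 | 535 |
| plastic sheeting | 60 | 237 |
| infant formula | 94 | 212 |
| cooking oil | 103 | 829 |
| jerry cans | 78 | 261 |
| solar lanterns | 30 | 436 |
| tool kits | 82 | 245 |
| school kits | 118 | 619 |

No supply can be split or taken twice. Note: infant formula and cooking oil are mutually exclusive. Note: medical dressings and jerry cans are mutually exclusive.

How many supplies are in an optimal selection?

Best achievable people served is 2669.
For example blanket bundles + plastic sheeting + cooking oil + solar lanterns + school kits achieves it, using 361 kg.
All optima have 5 supplies.

5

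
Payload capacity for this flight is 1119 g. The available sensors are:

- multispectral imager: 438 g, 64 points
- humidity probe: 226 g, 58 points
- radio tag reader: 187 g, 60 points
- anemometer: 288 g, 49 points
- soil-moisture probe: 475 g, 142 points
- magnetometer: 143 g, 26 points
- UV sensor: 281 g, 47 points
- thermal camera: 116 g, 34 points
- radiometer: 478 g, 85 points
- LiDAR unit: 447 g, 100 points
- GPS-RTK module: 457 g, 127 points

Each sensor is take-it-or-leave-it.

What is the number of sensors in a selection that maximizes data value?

3

Optimal total is 329.
One optimal bundle: radio tag reader + soil-moisture probe + GPS-RTK module (1119 g).
Any selection reaching 329 contains exactly 3 sensors.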